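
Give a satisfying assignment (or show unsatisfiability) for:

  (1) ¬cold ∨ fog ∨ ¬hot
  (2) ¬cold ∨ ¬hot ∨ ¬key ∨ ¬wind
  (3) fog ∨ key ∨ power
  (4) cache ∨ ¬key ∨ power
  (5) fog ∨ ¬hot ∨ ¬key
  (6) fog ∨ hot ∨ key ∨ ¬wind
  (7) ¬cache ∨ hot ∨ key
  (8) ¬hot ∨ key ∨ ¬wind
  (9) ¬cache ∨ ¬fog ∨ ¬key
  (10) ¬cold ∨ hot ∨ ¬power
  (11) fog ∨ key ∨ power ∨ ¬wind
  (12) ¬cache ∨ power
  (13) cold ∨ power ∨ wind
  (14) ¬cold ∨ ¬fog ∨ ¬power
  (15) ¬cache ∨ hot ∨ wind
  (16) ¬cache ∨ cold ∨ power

Set wind = False.
Set hot = False.
  then (¬cache ∨ hot ∨ wind) forces cache = False.
Set fog = False.
Try power = False:
  (fog ∨ key ∨ power) forces key = True.
  clause (cache ∨ ¬key ∨ power) is falsified — backtrack.
So power = True.
  then (¬cold ∨ hot ∨ ¬power) forces cold = False.
Set key = True.
All clauses satisfied.

wind: False, hot: False, fog: False, power: True, key: True, cache: False, cold: False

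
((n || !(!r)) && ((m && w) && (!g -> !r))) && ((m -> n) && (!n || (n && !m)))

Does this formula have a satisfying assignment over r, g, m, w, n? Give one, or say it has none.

Unsatisfiable

Case m = True: the formula simplifies to ((n || !(!r)) && (w && (!g -> !r))) && (n && !n).
  n = True: the conjunct !n is False.
  n = False: the conjunct n is False.
Case m = False: the conjunct m is False.
Both cases fail — unsatisfiable.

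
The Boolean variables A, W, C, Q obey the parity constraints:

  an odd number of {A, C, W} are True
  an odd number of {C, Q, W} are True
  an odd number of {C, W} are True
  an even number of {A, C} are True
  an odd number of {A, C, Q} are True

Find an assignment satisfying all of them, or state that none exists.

No satisfying assignment exists.

Adding constraints 2, 3, 4, 5 mod 2: every variable appears an even number of times on the left, so the left side is 0.
But the right sides sum to 1 (mod 2). 0 ≠ 1 — the system is inconsistent.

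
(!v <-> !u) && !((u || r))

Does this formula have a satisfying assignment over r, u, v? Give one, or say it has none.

r: False, u: False, v: False

  !v <-> !u = True
    !v = True
    !u = True
  !((u || r)) = True
    u || r = False
Both conjuncts True, so the formula holds.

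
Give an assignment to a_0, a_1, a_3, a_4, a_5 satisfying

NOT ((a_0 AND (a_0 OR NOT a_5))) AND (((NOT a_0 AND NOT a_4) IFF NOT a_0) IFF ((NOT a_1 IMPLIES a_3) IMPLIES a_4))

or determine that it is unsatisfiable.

a_0 = False; a_1 = False; a_3 = False; a_4 = False; a_5 = False

  NOT ((a_0 AND (a_0 OR NOT a_5))) = True
    a_0 AND (a_0 OR NOT a_5) = False
      a_0 OR NOT a_5 = True
        NOT a_5 = True
  ((NOT a_0 AND NOT a_4) IFF NOT a_0) IFF ((NOT a_1 IMPLIES a_3) IMPLIES a_4) = True
    (NOT a_0 AND NOT a_4) IFF NOT a_0 = True
      NOT a_0 AND NOT a_4 = True
        NOT a_0 = True
        NOT a_4 = True
      NOT a_0 = True
    (NOT a_1 IMPLIES a_3) IMPLIES a_4 = True
      NOT a_1 IMPLIES a_3 = False
        NOT a_1 = True
Both conjuncts True, so the formula holds.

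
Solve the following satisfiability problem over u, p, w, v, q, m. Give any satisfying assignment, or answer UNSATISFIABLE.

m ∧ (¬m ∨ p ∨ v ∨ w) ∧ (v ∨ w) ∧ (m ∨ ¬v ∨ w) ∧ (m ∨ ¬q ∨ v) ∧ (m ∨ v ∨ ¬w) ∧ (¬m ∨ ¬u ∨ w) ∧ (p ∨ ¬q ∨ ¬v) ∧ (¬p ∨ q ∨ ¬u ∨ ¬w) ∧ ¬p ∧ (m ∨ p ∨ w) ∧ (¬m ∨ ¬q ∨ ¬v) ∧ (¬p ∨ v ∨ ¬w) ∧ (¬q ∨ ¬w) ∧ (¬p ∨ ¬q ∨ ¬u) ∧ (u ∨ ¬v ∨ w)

Unit clause (m) forces m = True.
Unit clause (¬p) forces p = False.
Set u = False.
Set w = True.
  then (¬q ∨ ¬w) forces q = False.
Set v = False.
All clauses satisfied.

u = False; p = False; w = True; v = False; q = False; m = True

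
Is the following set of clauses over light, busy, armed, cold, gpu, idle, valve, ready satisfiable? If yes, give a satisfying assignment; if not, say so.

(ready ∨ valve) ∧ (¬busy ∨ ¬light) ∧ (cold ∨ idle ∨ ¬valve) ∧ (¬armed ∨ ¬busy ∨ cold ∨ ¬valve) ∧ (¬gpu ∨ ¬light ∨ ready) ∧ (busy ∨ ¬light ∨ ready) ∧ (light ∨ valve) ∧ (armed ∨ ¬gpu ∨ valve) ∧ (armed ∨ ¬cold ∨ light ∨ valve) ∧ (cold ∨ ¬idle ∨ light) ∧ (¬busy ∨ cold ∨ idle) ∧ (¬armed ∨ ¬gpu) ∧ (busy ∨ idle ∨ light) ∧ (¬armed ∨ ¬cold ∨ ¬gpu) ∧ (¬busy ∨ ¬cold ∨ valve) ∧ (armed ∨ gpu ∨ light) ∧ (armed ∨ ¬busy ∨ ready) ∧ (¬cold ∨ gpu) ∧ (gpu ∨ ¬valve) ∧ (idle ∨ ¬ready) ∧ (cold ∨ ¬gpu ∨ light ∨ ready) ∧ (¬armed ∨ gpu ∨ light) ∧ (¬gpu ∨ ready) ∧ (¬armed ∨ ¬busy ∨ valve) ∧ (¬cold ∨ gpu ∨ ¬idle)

Set light = True.
  then (¬busy ∨ ¬light) forces busy = False.
  then (busy ∨ ¬light ∨ ready) forces ready = True.
  then (idle ∨ ¬ready) forces idle = True.
Set armed = False.
Set cold = False.
Set gpu = False.
  then (gpu ∨ ¬valve) forces valve = False.
All clauses satisfied.

light: True; busy: False; armed: False; cold: False; gpu: False; idle: True; valve: False; ready: True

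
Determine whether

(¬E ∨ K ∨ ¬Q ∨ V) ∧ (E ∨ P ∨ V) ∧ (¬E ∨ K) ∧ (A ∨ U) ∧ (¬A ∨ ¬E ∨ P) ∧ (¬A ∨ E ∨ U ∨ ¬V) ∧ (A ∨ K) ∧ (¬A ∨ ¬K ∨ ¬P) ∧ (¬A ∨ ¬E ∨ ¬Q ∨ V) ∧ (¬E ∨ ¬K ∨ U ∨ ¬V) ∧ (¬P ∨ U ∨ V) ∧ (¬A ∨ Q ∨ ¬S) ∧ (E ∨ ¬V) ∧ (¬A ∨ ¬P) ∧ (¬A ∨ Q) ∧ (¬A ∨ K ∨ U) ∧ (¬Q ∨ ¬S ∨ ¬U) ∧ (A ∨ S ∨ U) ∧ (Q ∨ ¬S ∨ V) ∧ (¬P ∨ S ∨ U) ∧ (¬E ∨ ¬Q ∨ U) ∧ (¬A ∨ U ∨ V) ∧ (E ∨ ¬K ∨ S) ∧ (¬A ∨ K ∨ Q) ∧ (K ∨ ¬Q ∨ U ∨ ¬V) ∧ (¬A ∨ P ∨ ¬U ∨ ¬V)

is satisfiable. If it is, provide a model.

Try A = True:
  (¬A ∨ ¬P) forces P = False.
  (¬A ∨ ¬E ∨ P) forces E = False.
  (E ∨ P ∨ V) forces V = True.
  clause (E ∨ ¬V) is falsified — backtrack.
So A = False.
  then (A ∨ U) forces U = True.
  then (A ∨ K) forces K = True.
Set Q = False.
Set P = False.
Set S = False.
  then (E ∨ ¬K ∨ S) forces E = True.
Set V = False.
All clauses satisfied.

A = False, Q = False, K = True, P = False, S = False, E = True, V = False, U = True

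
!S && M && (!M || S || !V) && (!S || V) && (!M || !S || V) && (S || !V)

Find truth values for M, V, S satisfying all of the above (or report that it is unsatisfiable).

Unit clause (!S) forces S = False.
Unit clause (M) forces M = True.
In (!M || S || !V) only !V is left, so V = False.
Check each clause:
  (!S): !S holds.
  (M): M holds.
  (!M || S || !V): !V holds.
  (!S || V): !S holds.
  (!M || !S || V): !S holds.
  (S || !V): !V holds.
All clauses satisfied.

M = True, V = False, S = False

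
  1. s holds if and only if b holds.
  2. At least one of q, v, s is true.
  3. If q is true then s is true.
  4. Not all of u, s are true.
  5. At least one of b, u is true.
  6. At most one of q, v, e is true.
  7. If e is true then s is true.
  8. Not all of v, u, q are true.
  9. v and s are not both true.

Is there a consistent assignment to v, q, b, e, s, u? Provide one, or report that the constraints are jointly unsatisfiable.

v=F, q=T, b=T, e=F, s=T, u=F

  (1) s=T, b=T — same ✓
  (2) {q, v, s}: 2 true — at least one ✓
  (3) q=T ⇒ s: T ✓
  (4) {u, s}: 1/2 true — not all ✓
  (5) {b, u}: 1 true — at least one ✓
  (6) {q, v, e}: 1 true — at most one ✓
  (7) e=F ⇒ s: vacuous ✓
  (8) {v, u, q}: 1/3 true — not all ✓
  (9) v=F, s=T — not both ✓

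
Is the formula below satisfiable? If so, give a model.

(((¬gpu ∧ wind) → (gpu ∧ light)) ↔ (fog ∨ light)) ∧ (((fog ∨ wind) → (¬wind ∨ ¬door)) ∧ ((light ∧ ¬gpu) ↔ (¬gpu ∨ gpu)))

fog = True; wind = False; door = True; gpu = False; light = True

  ((¬gpu ∧ wind) → (gpu ∧ light)) ↔ (fog ∨ light) = True
    (¬gpu ∧ wind) → (gpu ∧ light) = True
      ¬gpu ∧ wind = False
        ¬gpu = True
      gpu ∧ light = False
    fog ∨ light = True
  ((fog ∨ wind) → (¬wind ∨ ¬door)) ∧ ((light ∧ ¬gpu) ↔ (¬gpu ∨ gpu)) = True
    (fog ∨ wind) → (¬wind ∨ ¬door) = True
      fog ∨ wind = True
      ¬wind ∨ ¬door = True
        ¬wind = True
        ¬door = False
    (light ∧ ¬gpu) ↔ (¬gpu ∨ gpu) = True
      light ∧ ¬gpu = True
        ¬gpu = True
      ¬gpu ∨ gpu = True
        ¬gpu = True
Both conjuncts True, so the formula holds.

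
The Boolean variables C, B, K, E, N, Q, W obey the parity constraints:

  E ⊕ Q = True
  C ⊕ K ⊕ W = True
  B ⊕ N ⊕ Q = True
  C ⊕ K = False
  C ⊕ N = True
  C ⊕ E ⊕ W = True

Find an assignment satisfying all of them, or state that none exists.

C=F, B=T, K=F, E=F, N=T, Q=T, W=T

E ⊕ Q = F ⊕ T = True ✓
C ⊕ K ⊕ W = F ⊕ F ⊕ T = True ✓
B ⊕ N ⊕ Q = T ⊕ T ⊕ T = True ✓
C ⊕ K = F ⊕ F = False ✓
C ⊕ N = F ⊕ T = True ✓
C ⊕ E ⊕ W = F ⊕ F ⊕ T = True ✓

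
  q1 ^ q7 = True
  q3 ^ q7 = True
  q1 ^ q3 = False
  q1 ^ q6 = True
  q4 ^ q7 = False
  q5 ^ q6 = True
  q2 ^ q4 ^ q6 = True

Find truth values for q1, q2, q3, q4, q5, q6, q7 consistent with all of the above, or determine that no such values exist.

q1: True; q2: True; q3: True; q4: False; q5: True; q6: False; q7: False

q1 ^ q7 = T ^ F = True ✓
q3 ^ q7 = T ^ F = True ✓
q1 ^ q3 = T ^ T = False ✓
q1 ^ q6 = T ^ F = True ✓
q4 ^ q7 = F ^ F = False ✓
q5 ^ q6 = T ^ F = True ✓
q2 ^ q4 ^ q6 = T ^ F ^ F = True ✓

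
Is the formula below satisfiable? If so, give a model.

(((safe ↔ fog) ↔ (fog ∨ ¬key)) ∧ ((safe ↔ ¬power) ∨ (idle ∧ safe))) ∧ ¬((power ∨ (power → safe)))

Unsatisfiable

The conjunct ¬((power ∨ (power → safe))) is unsatisfiable on its own:
  power=F, safe=F: evaluates to False.
  power=F, safe=T: evaluates to False.
  power=T, safe=F: evaluates to False.
  power=T, safe=T: evaluates to False.
So the whole conjunction is unsatisfiable.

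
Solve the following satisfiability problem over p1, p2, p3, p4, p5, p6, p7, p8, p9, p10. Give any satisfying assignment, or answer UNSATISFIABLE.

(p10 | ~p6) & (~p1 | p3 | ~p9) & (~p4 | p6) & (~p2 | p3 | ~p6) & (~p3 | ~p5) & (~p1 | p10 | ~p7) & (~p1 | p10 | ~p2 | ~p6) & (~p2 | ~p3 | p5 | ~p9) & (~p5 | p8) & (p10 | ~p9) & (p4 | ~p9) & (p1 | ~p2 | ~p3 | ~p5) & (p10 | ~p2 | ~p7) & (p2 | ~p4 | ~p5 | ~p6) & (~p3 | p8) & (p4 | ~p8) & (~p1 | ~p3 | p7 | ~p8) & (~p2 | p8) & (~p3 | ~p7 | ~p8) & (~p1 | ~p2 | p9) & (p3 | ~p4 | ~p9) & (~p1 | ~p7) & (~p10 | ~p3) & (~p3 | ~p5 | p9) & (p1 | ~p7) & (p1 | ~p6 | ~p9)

p1=F; p2=F; p3=F; p4=T; p5=F; p6=T; p7=F; p8=T; p9=F; p10=T

Set p1 = False.
  then (p1 | ~p7) forces p7 = False.
Set p2 = False.
Set p3 = False.
Set p4 = True.
  then (~p4 | p6) forces p6 = True.
  then (p2 | ~p4 | ~p5 | ~p6) forces p5 = False.
  then (p3 | ~p4 | ~p9) forces p9 = False.
  then (p10 | ~p6) forces p10 = True.
Set p8 = True.
All clauses satisfied.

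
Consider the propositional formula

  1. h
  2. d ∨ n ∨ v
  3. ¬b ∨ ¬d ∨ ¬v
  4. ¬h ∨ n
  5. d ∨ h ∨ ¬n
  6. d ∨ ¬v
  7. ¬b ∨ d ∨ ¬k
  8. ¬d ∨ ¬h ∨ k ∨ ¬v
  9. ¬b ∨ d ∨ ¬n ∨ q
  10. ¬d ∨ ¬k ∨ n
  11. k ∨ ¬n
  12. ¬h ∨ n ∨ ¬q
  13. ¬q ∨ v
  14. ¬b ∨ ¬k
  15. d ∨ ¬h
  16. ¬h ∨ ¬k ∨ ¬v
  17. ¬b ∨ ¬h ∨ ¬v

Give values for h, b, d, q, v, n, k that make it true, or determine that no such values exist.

Unit clause (h) forces h = True.
In (¬h ∨ n) only n is left, so n = True.
In (k ∨ ¬n) only k is left, so k = True.
In (¬b ∨ ¬k) only ¬b is left, so b = False.
In (d ∨ ¬h) only d is left, so d = True.
In (¬h ∨ ¬k ∨ ¬v) only ¬v is left, so v = False.
In (¬q ∨ v) only ¬q is left, so q = False.
All clauses satisfied.

h: True, b: False, d: True, q: False, v: False, n: True, k: True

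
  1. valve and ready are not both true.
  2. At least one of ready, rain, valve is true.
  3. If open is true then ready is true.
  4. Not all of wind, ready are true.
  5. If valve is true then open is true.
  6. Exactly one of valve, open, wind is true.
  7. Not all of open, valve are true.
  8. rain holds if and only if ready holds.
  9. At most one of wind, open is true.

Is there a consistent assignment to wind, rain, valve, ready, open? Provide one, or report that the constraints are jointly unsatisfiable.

wind = False, rain = True, valve = False, ready = True, open = True

  (1) valve=F, ready=T — not both ✓
  (2) {ready, rain, valve}: 2 true — at least one ✓
  (3) open=T ⇒ ready: T ✓
  (4) {wind, ready}: 1/2 true — not all ✓
  (5) valve=F ⇒ open: vacuous ✓
  (6) {valve, open, wind}: 1 true — exactly one ✓
  (7) {open, valve}: 1/2 true — not all ✓
  (8) rain=T, ready=T — same ✓
  (9) {wind, open}: 1 true — at most one ✓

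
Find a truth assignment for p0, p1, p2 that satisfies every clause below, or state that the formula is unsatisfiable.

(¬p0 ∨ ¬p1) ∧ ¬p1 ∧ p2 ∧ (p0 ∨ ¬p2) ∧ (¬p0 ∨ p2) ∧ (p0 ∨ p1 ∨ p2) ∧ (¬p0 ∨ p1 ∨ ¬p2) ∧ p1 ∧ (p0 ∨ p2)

Case p1 = True:
  Clause (¬p1) is falsified — contradiction.
Case p1 = False:
  Clause (p1) is falsified — contradiction.
Both cases fail, so the formula is unsatisfiable.

UNSATISFIABLE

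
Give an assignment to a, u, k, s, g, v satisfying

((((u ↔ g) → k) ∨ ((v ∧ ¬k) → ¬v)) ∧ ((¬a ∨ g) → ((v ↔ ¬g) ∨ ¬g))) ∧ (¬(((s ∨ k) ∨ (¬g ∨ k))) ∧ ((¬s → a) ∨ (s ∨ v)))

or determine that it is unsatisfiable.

a=T, u=F, k=F, s=F, g=T, v=F

  (((u ↔ g) → k) ∨ ((v ∧ ¬k) → ¬v)) ∧ ((¬a ∨ g) → ((v ↔ ¬g) ∨ ¬g)) = True
    ((u ↔ g) → k) ∨ ((v ∧ ¬k) → ¬v) = True
      (u ↔ g) → k = True
        u ↔ g = False
      (v ∧ ¬k) → ¬v = True
        v ∧ ¬k = False
          ¬k = True
        ¬v = True
    (¬a ∨ g) → ((v ↔ ¬g) ∨ ¬g) = True
      ¬a ∨ g = True
        ¬a = False
      (v ↔ ¬g) ∨ ¬g = True
        v ↔ ¬g = True
          ¬g = False
        ¬g = False
  ¬(((s ∨ k) ∨ (¬g ∨ k))) ∧ ((¬s → a) ∨ (s ∨ v)) = True
    ¬(((s ∨ k) ∨ (¬g ∨ k))) = True
      (s ∨ k) ∨ (¬g ∨ k) = False
        s ∨ k = False
        ¬g ∨ k = False
          ¬g = False
    (¬s → a) ∨ (s ∨ v) = True
      ¬s → a = True
        ¬s = True
      s ∨ v = False
Both conjuncts True, so the formula holds.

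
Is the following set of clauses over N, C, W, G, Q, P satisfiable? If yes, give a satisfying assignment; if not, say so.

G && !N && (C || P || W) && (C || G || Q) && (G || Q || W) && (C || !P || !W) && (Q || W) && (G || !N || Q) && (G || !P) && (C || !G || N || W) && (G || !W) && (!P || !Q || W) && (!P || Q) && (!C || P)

N: False, C: False, W: True, G: True, Q: True, P: False

Unit clause (G) forces G = True.
Unit clause (!N) forces N = False.
Set C = False.
  then (C || !G || N || W) forces W = True.
  then (C || !P || !W) forces P = False.
Set Q = True.
All clauses satisfied.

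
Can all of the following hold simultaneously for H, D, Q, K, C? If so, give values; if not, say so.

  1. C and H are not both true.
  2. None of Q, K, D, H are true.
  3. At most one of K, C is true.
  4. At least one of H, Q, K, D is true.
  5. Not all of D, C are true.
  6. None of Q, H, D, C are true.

Case H = True:
  Constraint (2) is violated (H=T) — contradiction.
Case H = False:
  (2) forces Q = False.
  (2) forces K = False.
  (2) forces D = False.
  Constraint (4) is violated (H=F, Q=F, K=F, D=F) — contradiction.
Both cases fail — unsatisfiable.

No satisfying assignment exists.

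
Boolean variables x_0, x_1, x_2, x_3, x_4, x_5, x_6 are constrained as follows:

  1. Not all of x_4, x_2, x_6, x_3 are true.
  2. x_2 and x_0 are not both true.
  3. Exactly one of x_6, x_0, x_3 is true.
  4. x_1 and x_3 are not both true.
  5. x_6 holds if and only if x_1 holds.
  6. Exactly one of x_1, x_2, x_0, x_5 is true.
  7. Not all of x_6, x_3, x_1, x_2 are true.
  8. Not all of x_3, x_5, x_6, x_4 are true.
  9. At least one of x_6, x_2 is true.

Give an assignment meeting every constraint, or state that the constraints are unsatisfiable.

x_0=F, x_1=F, x_2=T, x_3=T, x_4=T, x_5=F, x_6=F

  (1) {x_4, x_2, x_6, x_3}: 3/4 true — not all ✓
  (2) x_2=T, x_0=F — not both ✓
  (3) {x_6, x_0, x_3}: 1 true — exactly one ✓
  (4) x_1=F, x_3=T — not both ✓
  (5) x_6=F, x_1=F — same ✓
  (6) {x_1, x_2, x_0, x_5}: 1 true — exactly one ✓
  (7) {x_6, x_3, x_1, x_2}: 2/4 true — not all ✓
  (8) {x_3, x_5, x_6, x_4}: 2/4 true — not all ✓
  (9) {x_6, x_2}: 1 true — at least one ✓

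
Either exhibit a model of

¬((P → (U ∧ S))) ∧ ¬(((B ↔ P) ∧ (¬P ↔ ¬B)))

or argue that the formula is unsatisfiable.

U: False, P: True, B: False, S: False

  ¬((P → (U ∧ S))) = True
    P → (U ∧ S) = False
      U ∧ S = False
  ¬(((B ↔ P) ∧ (¬P ↔ ¬B))) = True
    (B ↔ P) ∧ (¬P ↔ ¬B) = False
      B ↔ P = False
      ¬P ↔ ¬B = False
        ¬P = False
        ¬B = True
Both conjuncts True, so the formula holds.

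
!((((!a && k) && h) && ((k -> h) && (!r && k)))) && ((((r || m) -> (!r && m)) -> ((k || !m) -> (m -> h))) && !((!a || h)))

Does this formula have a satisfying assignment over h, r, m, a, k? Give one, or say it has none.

h = False, r = False, m = True, a = True, k = False

  !((((!a && k) && h) && ((k -> h) && (!r && k)))) = True
    ((!a && k) && h) && ((k -> h) && (!r && k)) = False
      (!a && k) && h = False
        !a && k = False
          !a = False
      (k -> h) && (!r && k) = False
        k -> h = True
        !r && k = False
          !r = True
  (((r || m) -> (!r && m)) -> ((k || !m) -> (m -> h))) && !((!a || h)) = True
    ((r || m) -> (!r && m)) -> ((k || !m) -> (m -> h)) = True
      (r || m) -> (!r && m) = True
        r || m = True
        !r && m = True
          !r = True
      (k || !m) -> (m -> h) = True
        k || !m = False
          !m = False
        m -> h = False
    !((!a || h)) = True
      !a || h = False
        !a = False
Both conjuncts True, so the formula holds.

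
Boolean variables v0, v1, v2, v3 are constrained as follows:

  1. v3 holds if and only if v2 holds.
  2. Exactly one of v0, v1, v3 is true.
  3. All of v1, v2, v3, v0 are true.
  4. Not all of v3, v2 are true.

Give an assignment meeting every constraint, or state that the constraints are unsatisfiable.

The formula is unsatisfiable.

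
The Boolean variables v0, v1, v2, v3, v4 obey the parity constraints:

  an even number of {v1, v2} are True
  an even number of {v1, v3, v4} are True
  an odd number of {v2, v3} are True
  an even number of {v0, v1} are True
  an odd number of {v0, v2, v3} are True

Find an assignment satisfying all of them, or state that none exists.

v0 = False, v1 = False, v2 = False, v3 = True, v4 = True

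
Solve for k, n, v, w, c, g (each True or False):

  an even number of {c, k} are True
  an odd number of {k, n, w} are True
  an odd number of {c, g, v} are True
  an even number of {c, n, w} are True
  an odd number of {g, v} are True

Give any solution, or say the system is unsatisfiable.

No satisfying assignment exists.

Adding constraints 1, 2, 4 mod 2: every variable appears an even number of times on the left, so the left side is 0.
But the right sides sum to 1 (mod 2). 0 ≠ 1 — the system is inconsistent.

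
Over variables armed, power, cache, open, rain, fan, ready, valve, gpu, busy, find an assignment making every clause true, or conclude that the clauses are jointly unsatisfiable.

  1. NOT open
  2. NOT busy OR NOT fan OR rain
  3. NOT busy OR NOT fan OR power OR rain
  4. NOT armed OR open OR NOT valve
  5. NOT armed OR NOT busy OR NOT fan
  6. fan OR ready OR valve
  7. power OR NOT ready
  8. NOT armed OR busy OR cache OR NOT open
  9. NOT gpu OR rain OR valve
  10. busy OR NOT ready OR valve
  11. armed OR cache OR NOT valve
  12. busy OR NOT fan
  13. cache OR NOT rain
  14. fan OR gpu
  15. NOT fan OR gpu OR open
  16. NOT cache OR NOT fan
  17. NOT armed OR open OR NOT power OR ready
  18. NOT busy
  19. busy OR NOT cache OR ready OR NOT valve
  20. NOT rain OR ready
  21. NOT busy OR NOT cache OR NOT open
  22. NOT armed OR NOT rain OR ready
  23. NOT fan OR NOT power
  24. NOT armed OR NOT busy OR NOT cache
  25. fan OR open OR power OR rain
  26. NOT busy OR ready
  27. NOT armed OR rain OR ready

armed = False; power = True; cache = True; open = False; rain = True; fan = False; ready = True; valve = True; gpu = True; busy = False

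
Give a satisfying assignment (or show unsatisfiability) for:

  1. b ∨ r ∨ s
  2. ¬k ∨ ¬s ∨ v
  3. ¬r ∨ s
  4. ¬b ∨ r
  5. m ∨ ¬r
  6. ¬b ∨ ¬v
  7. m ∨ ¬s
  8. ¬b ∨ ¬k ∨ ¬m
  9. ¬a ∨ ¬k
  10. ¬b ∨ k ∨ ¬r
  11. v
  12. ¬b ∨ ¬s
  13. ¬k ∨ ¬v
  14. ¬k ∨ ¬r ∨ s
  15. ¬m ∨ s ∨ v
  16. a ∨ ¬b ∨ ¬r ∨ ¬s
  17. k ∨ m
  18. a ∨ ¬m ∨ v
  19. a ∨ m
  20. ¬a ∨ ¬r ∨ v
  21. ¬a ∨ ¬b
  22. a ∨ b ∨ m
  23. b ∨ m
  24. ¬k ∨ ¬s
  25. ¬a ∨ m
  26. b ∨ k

UNSATISFIABLE

Case v = True:
  (¬b ∨ ¬v) forces b = False.
  (¬k ∨ ¬v) forces k = False.
  Clause (b ∨ k) is falsified — contradiction.
Case v = False:
  Clause (v) is falsified — contradiction.
Both cases fail, so the formula is unsatisfiable.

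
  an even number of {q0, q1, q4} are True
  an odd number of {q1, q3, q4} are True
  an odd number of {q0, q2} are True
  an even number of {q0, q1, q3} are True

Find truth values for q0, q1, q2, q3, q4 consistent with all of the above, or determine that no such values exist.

q0: False, q1: True, q2: True, q3: True, q4: True

{q0, q1, q4}: 2 true → even ✓
{q1, q3, q4}: 3 true → odd ✓
{q0, q2}: 1 true → odd ✓
{q0, q1, q3}: 2 true → even ✓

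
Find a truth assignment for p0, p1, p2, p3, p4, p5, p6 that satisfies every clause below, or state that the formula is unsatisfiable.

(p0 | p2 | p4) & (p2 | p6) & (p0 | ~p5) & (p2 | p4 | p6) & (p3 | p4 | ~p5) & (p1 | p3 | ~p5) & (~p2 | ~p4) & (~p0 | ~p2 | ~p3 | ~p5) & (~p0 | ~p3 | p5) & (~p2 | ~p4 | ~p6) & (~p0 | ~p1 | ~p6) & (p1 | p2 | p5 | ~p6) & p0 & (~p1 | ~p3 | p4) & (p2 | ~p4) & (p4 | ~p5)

Unit clause (p0) forces p0 = True.
Set p1 = False.
Try p2 = False:
  (p2 | p6) forces p6 = True.
  (p1 | p2 | p5 | ~p6) forces p5 = True.
  (p1 | p3 | ~p5) forces p3 = True.
  (p2 | ~p4) forces p4 = False.
  clause (p4 | ~p5) is falsified — backtrack.
So p2 = True.
  then (~p2 | ~p4) forces p4 = False.
  then (p4 | ~p5) forces p5 = False.
  then (~p0 | ~p3 | p5) forces p3 = False.
Set p6 = False.
All clauses satisfied.

p0 = True, p1 = False, p2 = True, p3 = False, p4 = False, p5 = False, p6 = False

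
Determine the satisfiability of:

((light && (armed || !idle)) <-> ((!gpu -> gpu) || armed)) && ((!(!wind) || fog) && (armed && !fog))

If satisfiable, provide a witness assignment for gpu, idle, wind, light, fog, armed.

gpu = False, idle = True, wind = True, light = True, fog = False, armed = True

  (light && (armed || !idle)) <-> ((!gpu -> gpu) || armed) = True
    light && (armed || !idle) = True
      armed || !idle = True
        !idle = False
    (!gpu -> gpu) || armed = True
      !gpu -> gpu = False
        !gpu = True
  (!(!wind) || fog) && (armed && !fog) = True
    !(!wind) || fog = True
      !(!wind) = True
        !wind = False
    armed && !fog = True
      !fog = True
Both conjuncts True, so the formula holds.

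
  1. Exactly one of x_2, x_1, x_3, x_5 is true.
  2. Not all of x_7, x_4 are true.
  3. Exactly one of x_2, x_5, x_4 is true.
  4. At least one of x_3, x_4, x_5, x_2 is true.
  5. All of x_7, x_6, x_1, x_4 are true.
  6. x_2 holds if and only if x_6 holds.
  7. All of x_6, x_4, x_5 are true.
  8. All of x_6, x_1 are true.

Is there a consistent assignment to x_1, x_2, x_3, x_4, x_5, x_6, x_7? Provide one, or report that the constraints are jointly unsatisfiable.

No satisfying assignment exists.

Case x_4 = True:
  (2) with x_4=T forces x_7 = False.
  Constraint (5) is violated (x_7=F) — contradiction.
Case x_4 = False:
  Constraint (5) is violated (x_4=F) — contradiction.
Both cases fail — unsatisfiable.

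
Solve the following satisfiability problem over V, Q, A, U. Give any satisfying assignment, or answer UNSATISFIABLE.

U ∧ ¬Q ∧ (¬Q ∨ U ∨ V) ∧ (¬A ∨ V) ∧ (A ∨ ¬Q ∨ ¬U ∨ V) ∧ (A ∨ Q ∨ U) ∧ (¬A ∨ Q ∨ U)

Unit clause (U) forces U = True.
Unit clause (¬Q) forces Q = False.
Set V = True.
Set A = True.
Check each clause:
  (U): U holds.
  (¬Q): ¬Q holds.
  (¬Q ∨ U ∨ V): ¬Q holds.
  (¬A ∨ V): V holds.
  (A ∨ ¬Q ∨ ¬U ∨ V): A holds.
  (A ∨ Q ∨ U): A holds.
  (¬A ∨ Q ∨ U): U holds.
All clauses satisfied.

V: True; Q: False; A: True; U: True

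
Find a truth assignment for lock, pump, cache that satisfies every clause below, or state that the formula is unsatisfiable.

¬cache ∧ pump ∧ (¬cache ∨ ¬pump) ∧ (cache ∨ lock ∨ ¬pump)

lock=T, pump=T, cache=F

Unit clause (¬cache) forces cache = False.
Unit clause (pump) forces pump = True.
In (cache ∨ lock ∨ ¬pump) only lock is left, so lock = True.
Check each clause:
  (¬cache): ¬cache holds.
  (pump): pump holds.
  (¬cache ∨ ¬pump): ¬cache holds.
  (cache ∨ lock ∨ ¬pump): lock holds.
All clauses satisfied.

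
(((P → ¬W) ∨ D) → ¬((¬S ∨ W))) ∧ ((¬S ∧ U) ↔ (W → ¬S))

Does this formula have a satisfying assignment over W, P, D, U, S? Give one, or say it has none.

W = True, P = True, D = False, U = True, S = False

  ((P → ¬W) ∨ D) → ¬((¬S ∨ W)) = True
    (P → ¬W) ∨ D = False
      P → ¬W = False
        ¬W = False
    ¬((¬S ∨ W)) = False
      ¬S ∨ W = True
        ¬S = True
  (¬S ∧ U) ↔ (W → ¬S) = True
    ¬S ∧ U = True
      ¬S = True
    W → ¬S = True
      ¬S = True
Both conjuncts True, so the formula holds.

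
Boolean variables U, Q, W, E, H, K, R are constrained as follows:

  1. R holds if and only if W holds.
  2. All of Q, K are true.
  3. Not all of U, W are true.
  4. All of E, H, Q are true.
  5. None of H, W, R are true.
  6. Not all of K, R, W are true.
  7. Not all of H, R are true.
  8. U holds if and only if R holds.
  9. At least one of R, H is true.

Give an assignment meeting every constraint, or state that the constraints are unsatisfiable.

No satisfying assignment exists.

Case H = True:
  Constraint (5) is violated (H=T) — contradiction.
Case H = False:
  Constraint (4) is violated (H=F) — contradiction.
Both cases fail — unsatisfiable.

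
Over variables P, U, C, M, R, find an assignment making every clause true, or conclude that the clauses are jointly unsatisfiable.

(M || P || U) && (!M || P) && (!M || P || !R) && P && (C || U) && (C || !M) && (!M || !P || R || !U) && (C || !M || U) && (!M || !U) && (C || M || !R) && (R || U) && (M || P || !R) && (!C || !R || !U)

P = True, U = False, C = True, M = False, R = True

Unit clause (P) forces P = True.
Set U = False.
  then (C || U) forces C = True.
  then (R || U) forces R = True.
Set M = False.
All clauses satisfied.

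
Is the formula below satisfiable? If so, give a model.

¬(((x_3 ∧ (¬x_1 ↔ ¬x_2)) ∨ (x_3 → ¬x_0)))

x_0 = True, x_1 = False, x_2 = True, x_3 = True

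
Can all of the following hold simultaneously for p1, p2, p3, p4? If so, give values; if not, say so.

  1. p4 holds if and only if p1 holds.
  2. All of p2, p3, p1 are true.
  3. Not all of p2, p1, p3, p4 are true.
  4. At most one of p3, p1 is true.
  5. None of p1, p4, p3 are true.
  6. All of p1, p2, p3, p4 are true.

Unsatisfiable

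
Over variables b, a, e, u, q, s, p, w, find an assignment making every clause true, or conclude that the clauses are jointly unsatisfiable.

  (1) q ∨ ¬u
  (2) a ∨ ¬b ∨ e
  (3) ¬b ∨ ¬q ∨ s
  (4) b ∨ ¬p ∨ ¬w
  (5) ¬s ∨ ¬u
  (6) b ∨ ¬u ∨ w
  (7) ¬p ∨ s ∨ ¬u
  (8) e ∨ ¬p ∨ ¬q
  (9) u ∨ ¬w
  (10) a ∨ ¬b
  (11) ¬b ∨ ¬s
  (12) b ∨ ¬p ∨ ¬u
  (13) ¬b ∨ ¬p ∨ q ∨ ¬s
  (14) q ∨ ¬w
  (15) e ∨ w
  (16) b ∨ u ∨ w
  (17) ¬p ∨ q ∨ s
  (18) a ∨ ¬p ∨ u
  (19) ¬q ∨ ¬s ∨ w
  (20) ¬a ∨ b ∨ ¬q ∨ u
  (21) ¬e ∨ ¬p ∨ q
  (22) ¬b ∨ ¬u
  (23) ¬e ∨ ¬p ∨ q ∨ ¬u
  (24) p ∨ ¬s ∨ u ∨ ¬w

b = False; a = False; e = False; u = True; q = True; s = False; p = False; w = True

Set b = False.
Set a = False.
Set e = False.
  then (e ∨ w) forces w = True.
  then (b ∨ ¬p ∨ ¬w) forces p = False.
  then (u ∨ ¬w) forces u = True.
  then (q ∨ ¬w) forces q = True.
  then (¬s ∨ ¬u) forces s = False.
All clauses satisfied.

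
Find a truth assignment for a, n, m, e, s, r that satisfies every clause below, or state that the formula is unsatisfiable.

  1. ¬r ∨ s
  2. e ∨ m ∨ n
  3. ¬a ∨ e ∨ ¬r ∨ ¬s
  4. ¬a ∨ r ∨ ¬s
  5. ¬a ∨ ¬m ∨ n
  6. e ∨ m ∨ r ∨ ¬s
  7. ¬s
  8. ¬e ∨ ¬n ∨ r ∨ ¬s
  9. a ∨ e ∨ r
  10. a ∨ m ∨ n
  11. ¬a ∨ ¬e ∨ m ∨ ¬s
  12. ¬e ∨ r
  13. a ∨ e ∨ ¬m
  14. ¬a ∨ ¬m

Unit clause (¬s) forces s = False.
In (¬r ∨ s) only ¬r is left, so r = False.
In (¬e ∨ r) only ¬e is left, so e = False.
In (a ∨ e ∨ r) only a is left, so a = True.
In (¬a ∨ ¬m) only ¬m is left, so m = False.
In (e ∨ m ∨ n) only n is left, so n = True.
All clauses satisfied.

a=T, n=T, m=F, e=F, s=F, r=F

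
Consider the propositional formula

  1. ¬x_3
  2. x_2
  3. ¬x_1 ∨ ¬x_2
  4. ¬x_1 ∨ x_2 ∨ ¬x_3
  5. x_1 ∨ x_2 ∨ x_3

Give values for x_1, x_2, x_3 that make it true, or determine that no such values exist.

Unit clause (¬x_3) forces x_3 = False.
Unit clause (x_2) forces x_2 = True.
In (¬x_1 ∨ ¬x_2) only ¬x_1 is left, so x_1 = False.
Check each clause:
  (¬x_3): ¬x_3 holds.
  (x_2): x_2 holds.
  (¬x_1 ∨ ¬x_2): ¬x_1 holds.
  (¬x_1 ∨ x_2 ∨ ¬x_3): ¬x_1 holds.
  (x_1 ∨ x_2 ∨ x_3): x_2 holds.
All clauses satisfied.

x_1 = False, x_2 = True, x_3 = False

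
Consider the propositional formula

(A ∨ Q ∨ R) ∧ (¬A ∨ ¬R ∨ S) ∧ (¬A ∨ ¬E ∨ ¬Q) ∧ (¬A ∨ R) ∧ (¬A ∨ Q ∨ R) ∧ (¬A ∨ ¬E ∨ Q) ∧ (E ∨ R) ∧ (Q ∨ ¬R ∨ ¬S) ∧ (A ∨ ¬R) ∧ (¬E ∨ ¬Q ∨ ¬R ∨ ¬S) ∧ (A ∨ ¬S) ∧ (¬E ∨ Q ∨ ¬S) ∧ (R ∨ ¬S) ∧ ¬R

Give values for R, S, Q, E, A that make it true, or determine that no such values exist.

Unit clause (¬R) forces R = False.
In (¬A ∨ R) only ¬A is left, so A = False.
In (E ∨ R) only E is left, so E = True.
In (A ∨ ¬S) only ¬S is left, so S = False.
In (A ∨ Q ∨ R) only Q is left, so Q = True.
All clauses satisfied.

R = False, S = False, Q = True, E = True, A = False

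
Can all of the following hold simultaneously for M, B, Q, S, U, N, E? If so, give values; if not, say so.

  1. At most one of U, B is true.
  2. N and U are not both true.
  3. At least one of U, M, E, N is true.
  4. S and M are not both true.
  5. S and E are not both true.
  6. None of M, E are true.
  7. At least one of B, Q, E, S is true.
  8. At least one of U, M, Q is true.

M = False, B = False, Q = True, S = True, U = False, N = True, E = False

  (1) {U, B}: 0 true — at most one ✓
  (2) N=T, U=F — not both ✓
  (3) {U, M, E, N}: 1 true — at least one ✓
  (4) S=T, M=F — not both ✓
  (5) S=T, E=F — not both ✓
  (6) {M, E}: 0 true — none ✓
  (7) {B, Q, E, S}: 2 true — at least one ✓
  (8) {U, M, Q}: 1 true — at least one ✓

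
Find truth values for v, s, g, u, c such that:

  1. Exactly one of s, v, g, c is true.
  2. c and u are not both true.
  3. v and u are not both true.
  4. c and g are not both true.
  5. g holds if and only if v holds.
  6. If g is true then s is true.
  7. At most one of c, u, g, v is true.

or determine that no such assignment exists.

v = False; s = True; g = False; u = False; c = False

  (1) {s, v, g, c}: 1 true — exactly one ✓
  (2) c=F, u=F — not both ✓
  (3) v=F, u=F — not both ✓
  (4) c=F, g=F — not both ✓
  (5) g=F, v=F — same ✓
  (6) g=F ⇒ s: vacuous ✓
  (7) {c, u, g, v}: 0 true — at most one ✓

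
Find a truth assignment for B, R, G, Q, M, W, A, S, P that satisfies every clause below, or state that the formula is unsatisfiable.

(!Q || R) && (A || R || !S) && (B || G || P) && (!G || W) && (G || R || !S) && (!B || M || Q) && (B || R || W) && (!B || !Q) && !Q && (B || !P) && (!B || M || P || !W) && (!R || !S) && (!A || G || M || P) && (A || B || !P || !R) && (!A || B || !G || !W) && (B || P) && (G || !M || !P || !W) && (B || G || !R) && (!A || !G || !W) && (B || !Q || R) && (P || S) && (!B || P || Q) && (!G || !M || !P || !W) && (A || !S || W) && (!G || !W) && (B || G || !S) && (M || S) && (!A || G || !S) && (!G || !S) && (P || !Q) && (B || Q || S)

B = True; R = False; G = False; Q = False; M = True; W = False; A = True; S = False; P = True

Unit clause (!Q) forces Q = False.
Set B = True.
  then (!B || M || Q) forces M = True.
  then (!B || P || Q) forces P = True.
Set R = False.
Set G = False.
  then (G || R || !S) forces S = False.
  then (G || !M || !P || !W) forces W = False.
Set A = True.
All clauses satisfied.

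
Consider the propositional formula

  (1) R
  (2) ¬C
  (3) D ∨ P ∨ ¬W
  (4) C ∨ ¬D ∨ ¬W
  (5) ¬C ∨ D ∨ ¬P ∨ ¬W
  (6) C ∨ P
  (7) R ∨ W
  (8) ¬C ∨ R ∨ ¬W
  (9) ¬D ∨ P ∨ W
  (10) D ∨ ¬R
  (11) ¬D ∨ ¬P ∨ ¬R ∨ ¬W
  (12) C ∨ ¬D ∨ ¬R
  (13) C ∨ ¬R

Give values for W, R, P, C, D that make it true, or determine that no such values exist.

Case R = True:
  (¬C) forces C = False.
  Clause (C ∨ ¬R) is falsified — contradiction.
Case R = False:
  Clause (R) is falsified — contradiction.
Both cases fail, so the formula is unsatisfiable.

UNSATISFIABLE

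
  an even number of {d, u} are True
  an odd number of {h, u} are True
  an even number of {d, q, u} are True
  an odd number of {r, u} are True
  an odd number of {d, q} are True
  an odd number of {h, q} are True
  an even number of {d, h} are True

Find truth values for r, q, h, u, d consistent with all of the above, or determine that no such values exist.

The formula is unsatisfiable.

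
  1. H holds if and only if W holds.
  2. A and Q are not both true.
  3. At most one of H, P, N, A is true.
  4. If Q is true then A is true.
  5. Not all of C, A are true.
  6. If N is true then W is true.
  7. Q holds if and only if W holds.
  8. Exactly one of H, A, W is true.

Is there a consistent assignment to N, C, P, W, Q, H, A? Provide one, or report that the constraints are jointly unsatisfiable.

N = False, C = False, P = False, W = False, Q = False, H = False, A = True

  (1) H=F, W=F — same ✓
  (2) A=T, Q=F — not both ✓
  (3) {H, P, N, A}: 1 true — at most one ✓
  (4) Q=F ⇒ A: vacuous ✓
  (5) {C, A}: 1/2 true — not all ✓
  (6) N=F ⇒ W: vacuous ✓
  (7) Q=F, W=F — same ✓
  (8) {H, A, W}: 1 true — exactly one ✓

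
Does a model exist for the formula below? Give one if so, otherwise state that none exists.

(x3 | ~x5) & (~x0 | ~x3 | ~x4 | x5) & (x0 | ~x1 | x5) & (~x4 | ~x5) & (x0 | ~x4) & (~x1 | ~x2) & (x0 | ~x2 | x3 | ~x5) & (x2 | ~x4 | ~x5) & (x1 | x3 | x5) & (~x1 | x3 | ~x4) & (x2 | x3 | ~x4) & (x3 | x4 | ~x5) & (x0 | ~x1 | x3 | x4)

Set x0 = True.
Set x1 = True.
  then (~x1 | ~x2) forces x2 = False.
Set x3 = True.
Set x4 = False.
Set x5 = False.
All clauses satisfied.

x0 = True, x1 = True, x2 = False, x3 = True, x4 = False, x5 = False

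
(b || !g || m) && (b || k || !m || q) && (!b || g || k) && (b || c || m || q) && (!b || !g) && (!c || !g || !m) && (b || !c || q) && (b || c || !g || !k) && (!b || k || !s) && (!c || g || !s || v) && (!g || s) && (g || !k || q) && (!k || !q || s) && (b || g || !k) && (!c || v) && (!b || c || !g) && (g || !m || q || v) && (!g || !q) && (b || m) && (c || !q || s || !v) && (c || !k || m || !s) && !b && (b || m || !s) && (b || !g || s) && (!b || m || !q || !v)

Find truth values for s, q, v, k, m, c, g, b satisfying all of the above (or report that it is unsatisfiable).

s = True, q = True, v = True, k = False, m = True, c = True, g = False, b = False

Unit clause (!b) forces b = False.
In (b || m) only m is left, so m = True.
Set s = True.
Set q = True.
  then (!g || !q) forces g = False.
  then (b || g || !k) forces k = False.
Set v = True.
Set c = True.
All clauses satisfied.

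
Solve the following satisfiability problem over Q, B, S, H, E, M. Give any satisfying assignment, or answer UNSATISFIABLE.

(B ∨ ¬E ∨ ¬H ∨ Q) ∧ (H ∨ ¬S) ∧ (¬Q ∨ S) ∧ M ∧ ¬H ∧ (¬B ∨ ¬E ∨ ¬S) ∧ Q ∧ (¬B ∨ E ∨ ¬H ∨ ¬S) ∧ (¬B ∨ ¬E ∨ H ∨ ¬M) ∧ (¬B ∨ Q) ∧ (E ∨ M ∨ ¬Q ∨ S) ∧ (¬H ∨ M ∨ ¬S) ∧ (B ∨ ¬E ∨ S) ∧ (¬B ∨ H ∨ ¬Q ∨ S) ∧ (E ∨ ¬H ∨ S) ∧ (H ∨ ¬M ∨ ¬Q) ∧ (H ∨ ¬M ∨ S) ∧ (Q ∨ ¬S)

Unsatisfiable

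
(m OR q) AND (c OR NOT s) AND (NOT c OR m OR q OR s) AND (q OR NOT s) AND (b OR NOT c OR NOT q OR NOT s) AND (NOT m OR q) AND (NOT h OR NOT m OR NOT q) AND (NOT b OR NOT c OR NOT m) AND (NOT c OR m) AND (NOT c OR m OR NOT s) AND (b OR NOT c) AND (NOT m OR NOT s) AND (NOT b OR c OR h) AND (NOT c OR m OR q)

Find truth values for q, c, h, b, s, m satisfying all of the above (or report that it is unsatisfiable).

q=T, c=F, h=T, b=F, s=F, m=F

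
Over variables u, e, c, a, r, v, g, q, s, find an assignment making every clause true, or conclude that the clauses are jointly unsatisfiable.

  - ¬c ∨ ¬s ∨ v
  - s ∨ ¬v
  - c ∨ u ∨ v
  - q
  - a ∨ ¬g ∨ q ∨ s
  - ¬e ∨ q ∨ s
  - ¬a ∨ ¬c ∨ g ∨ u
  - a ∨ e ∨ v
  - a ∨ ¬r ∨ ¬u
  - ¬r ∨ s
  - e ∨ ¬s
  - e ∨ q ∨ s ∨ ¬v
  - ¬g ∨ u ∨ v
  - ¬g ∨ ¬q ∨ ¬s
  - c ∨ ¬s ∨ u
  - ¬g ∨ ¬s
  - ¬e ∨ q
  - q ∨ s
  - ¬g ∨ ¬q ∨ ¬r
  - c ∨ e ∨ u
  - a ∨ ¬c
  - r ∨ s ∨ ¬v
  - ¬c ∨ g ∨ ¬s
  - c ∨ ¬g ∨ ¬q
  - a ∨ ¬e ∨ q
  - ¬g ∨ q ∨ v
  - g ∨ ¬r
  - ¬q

Unsatisfiable — no assignment works.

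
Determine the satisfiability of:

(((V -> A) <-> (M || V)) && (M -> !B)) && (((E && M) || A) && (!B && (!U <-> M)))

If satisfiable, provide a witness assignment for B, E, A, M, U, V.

B = False, E = False, A = True, M = True, U = False, V = True

  ((V -> A) <-> (M || V)) && (M -> !B) = True
    (V -> A) <-> (M || V) = True
      V -> A = True
      M || V = True
    M -> !B = True
      !B = True
  ((E && M) || A) && (!B && (!U <-> M)) = True
    (E && M) || A = True
      E && M = False
    !B && (!U <-> M) = True
      !B = True
      !U <-> M = True
        !U = True
Both conjuncts True, so the formula holds.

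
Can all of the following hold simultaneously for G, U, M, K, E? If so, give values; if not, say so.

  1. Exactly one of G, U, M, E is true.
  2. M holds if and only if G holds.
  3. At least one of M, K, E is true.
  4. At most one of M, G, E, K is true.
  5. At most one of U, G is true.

G=F; U=F; M=F; K=F; E=T

  (1) {G, U, M, E}: 1 true — exactly one ✓
  (2) M=F, G=F — same ✓
  (3) {M, K, E}: 1 true — at least one ✓
  (4) {M, G, E, K}: 1 true — at most one ✓
  (5) {U, G}: 0 true — at most one ✓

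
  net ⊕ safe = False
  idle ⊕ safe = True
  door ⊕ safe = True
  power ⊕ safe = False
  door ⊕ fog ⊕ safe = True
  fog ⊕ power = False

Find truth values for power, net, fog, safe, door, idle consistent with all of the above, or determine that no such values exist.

power: False; net: False; fog: False; safe: False; door: True; idle: True

net ⊕ safe = F ⊕ F = False ✓
idle ⊕ safe = T ⊕ F = True ✓
door ⊕ safe = T ⊕ F = True ✓
power ⊕ safe = F ⊕ F = False ✓
door ⊕ fog ⊕ safe = T ⊕ F ⊕ F = True ✓
fog ⊕ power = F ⊕ F = False ✓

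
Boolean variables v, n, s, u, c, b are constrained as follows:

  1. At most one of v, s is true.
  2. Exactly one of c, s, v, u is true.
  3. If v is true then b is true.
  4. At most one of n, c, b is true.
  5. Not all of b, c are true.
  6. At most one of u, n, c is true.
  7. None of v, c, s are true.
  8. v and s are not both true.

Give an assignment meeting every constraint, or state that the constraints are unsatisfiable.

v=F, n=F, s=F, u=T, c=F, b=T

  (1) {v, s}: 0 true — at most one ✓
  (2) {c, s, v, u}: 1 true — exactly one ✓
  (3) v=F ⇒ b: vacuous ✓
  (4) {n, c, b}: 1 true — at most one ✓
  (5) {b, c}: 1/2 true — not all ✓
  (6) {u, n, c}: 1 true — at most one ✓
  (7) {v, c, s}: 0 true — none ✓
  (8) v=F, s=F — not both ✓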